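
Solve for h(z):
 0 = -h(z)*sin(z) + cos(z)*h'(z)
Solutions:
 h(z) = C1/cos(z)


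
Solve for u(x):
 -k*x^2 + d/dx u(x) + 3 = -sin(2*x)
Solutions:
 u(x) = C1 + k*x^3/3 - 3*x + cos(2*x)/2


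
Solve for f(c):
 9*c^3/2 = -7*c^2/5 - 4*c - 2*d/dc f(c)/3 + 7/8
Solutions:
 f(c) = C1 - 27*c^4/16 - 7*c^3/10 - 3*c^2 + 21*c/16


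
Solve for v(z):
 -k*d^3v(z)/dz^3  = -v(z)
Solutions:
 v(z) = C1*exp(z*(1/k)^(1/3)) + C2*exp(z*(-1 + sqrt(3)*I)*(1/k)^(1/3)/2) + C3*exp(-z*(1 + sqrt(3)*I)*(1/k)^(1/3)/2)


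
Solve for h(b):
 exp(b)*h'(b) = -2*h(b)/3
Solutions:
 h(b) = C1*exp(2*exp(-b)/3)


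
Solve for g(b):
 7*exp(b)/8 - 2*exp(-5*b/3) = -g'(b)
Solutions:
 g(b) = C1 - 7*exp(b)/8 - 6*exp(-5*b/3)/5


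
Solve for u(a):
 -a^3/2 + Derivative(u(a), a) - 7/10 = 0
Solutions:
 u(a) = C1 + a^4/8 + 7*a/10


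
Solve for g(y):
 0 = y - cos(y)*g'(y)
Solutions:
 g(y) = C1 + Integral(y/cos(y), y)


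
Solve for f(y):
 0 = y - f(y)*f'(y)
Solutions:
 f(y) = -sqrt(C1 + y^2)
 f(y) = sqrt(C1 + y^2)


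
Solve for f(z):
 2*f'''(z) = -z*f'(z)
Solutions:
 f(z) = C1 + Integral(C2*airyai(-2^(2/3)*z/2) + C3*airybi(-2^(2/3)*z/2), z)


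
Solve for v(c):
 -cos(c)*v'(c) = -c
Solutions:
 v(c) = C1 + Integral(c/cos(c), c)


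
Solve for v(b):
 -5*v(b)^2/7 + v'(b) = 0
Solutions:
 v(b) = -7/(C1 + 5*b)


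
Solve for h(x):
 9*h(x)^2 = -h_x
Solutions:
 h(x) = 1/(C1 + 9*x)


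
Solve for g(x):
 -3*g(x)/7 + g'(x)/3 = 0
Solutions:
 g(x) = C1*exp(9*x/7)


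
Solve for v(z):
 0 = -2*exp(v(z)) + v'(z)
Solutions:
 v(z) = log(-1/(C1 + 2*z))


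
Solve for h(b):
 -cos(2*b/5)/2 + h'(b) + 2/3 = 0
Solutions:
 h(b) = C1 - 2*b/3 + 5*sin(2*b/5)/4


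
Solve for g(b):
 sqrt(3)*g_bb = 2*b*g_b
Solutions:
 g(b) = C1 + C2*erfi(3^(3/4)*b/3)


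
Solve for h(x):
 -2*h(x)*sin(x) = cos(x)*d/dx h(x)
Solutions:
 h(x) = C1*cos(x)^2


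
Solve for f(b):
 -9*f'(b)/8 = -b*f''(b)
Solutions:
 f(b) = C1 + C2*b^(17/8)


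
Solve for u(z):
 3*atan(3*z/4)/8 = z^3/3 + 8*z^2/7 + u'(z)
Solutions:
 u(z) = C1 - z^4/12 - 8*z^3/21 + 3*z*atan(3*z/4)/8 - log(9*z^2 + 16)/4


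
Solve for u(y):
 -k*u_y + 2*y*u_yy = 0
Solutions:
 u(y) = C1 + y^(re(k)/2 + 1)*(C2*sin(log(y)*Abs(im(k))/2) + C3*cos(log(y)*im(k)/2))


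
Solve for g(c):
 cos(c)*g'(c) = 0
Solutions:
 g(c) = C1


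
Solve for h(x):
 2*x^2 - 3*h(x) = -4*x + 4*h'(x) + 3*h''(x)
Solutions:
 h(x) = 2*x^2/3 - 4*x/9 + (C1*sin(sqrt(5)*x/3) + C2*cos(sqrt(5)*x/3))*exp(-2*x/3) - 20/27


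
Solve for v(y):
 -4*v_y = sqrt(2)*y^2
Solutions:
 v(y) = C1 - sqrt(2)*y^3/12


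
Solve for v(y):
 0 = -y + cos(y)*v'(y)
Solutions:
 v(y) = C1 + Integral(y/cos(y), y)


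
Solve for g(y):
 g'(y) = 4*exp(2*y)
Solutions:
 g(y) = C1 + 2*exp(2*y)


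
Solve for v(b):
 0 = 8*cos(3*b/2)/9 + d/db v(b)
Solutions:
 v(b) = C1 - 16*sin(3*b/2)/27


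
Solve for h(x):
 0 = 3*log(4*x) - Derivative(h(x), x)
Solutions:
 h(x) = C1 + 3*x*log(x) - 3*x + x*log(64)


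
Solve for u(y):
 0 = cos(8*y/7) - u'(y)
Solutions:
 u(y) = C1 + 7*sin(8*y/7)/8


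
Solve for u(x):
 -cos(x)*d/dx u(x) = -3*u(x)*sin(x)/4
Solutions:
 u(x) = C1/cos(x)^(3/4)


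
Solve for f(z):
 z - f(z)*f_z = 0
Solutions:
 f(z) = -sqrt(C1 + z^2)
 f(z) = sqrt(C1 + z^2)


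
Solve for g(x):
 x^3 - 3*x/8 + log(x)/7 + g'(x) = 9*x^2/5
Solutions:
 g(x) = C1 - x^4/4 + 3*x^3/5 + 3*x^2/16 - x*log(x)/7 + x/7


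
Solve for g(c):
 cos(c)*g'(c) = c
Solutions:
 g(c) = C1 + Integral(c/cos(c), c)


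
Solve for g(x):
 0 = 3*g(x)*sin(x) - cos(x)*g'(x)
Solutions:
 g(x) = C1/cos(x)^3


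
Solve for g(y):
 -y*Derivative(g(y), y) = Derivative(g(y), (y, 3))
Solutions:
 g(y) = C1 + Integral(C2*airyai(-y) + C3*airybi(-y), y)


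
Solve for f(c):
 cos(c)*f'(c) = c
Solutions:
 f(c) = C1 + Integral(c/cos(c), c)


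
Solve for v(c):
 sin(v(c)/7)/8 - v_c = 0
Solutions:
 -c/8 + 7*log(cos(v(c)/7) - 1)/2 - 7*log(cos(v(c)/7) + 1)/2 = C1


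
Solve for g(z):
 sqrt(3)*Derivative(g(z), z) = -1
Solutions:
 g(z) = C1 - sqrt(3)*z/3


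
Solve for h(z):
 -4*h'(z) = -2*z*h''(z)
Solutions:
 h(z) = C1 + C2*z^3


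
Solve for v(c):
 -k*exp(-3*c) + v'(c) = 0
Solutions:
 v(c) = C1 - k*exp(-3*c)/3


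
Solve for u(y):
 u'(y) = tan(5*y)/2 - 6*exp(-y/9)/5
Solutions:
 u(y) = C1 + log(tan(5*y)^2 + 1)/20 + 54*exp(-y/9)/5


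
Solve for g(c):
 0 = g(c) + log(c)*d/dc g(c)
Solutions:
 g(c) = C1*exp(-li(c))


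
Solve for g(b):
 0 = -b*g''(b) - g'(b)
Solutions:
 g(b) = C1 + C2*log(b)


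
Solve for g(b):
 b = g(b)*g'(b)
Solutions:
 g(b) = -sqrt(C1 + b^2)
 g(b) = sqrt(C1 + b^2)


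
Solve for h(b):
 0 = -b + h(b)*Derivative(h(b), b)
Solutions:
 h(b) = -sqrt(C1 + b^2)
 h(b) = sqrt(C1 + b^2)


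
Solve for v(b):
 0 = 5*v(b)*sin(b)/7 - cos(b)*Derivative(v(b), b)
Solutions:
 v(b) = C1/cos(b)^(5/7)


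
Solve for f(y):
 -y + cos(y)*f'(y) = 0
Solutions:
 f(y) = C1 + Integral(y/cos(y), y)


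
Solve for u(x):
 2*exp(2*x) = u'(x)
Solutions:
 u(x) = C1 + exp(2*x)


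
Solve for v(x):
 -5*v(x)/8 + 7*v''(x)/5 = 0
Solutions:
 v(x) = C1*exp(-5*sqrt(14)*x/28) + C2*exp(5*sqrt(14)*x/28)


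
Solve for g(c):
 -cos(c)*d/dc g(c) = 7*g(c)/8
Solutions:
 g(c) = C1*(sin(c) - 1)^(7/16)/(sin(c) + 1)^(7/16)


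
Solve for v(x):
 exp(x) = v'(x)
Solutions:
 v(x) = C1 + exp(x)


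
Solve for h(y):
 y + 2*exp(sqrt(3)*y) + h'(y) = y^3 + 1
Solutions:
 h(y) = C1 + y^4/4 - y^2/2 + y - 2*sqrt(3)*exp(sqrt(3)*y)/3


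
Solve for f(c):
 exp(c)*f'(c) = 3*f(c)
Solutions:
 f(c) = C1*exp(-3*exp(-c))


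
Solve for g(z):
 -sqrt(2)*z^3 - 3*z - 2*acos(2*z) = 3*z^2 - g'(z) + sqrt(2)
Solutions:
 g(z) = C1 + sqrt(2)*z^4/4 + z^3 + 3*z^2/2 + 2*z*acos(2*z) + sqrt(2)*z - sqrt(1 - 4*z^2)


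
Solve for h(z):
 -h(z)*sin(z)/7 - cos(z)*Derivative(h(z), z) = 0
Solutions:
 h(z) = C1*cos(z)^(1/7)


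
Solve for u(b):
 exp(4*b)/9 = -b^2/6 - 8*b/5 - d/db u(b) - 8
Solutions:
 u(b) = C1 - b^3/18 - 4*b^2/5 - 8*b - exp(4*b)/36


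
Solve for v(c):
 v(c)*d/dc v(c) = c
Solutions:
 v(c) = -sqrt(C1 + c^2)
 v(c) = sqrt(C1 + c^2)


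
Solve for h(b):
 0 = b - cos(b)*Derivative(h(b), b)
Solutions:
 h(b) = C1 + Integral(b/cos(b), b)


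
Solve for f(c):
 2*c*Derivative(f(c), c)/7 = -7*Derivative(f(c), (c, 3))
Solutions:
 f(c) = C1 + Integral(C2*airyai(-14^(1/3)*c/7) + C3*airybi(-14^(1/3)*c/7), c)


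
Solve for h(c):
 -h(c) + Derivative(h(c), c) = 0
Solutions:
 h(c) = C1*exp(c)


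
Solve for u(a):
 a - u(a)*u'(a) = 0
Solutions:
 u(a) = -sqrt(C1 + a^2)
 u(a) = sqrt(C1 + a^2)


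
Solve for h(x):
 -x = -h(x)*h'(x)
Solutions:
 h(x) = -sqrt(C1 + x^2)
 h(x) = sqrt(C1 + x^2)


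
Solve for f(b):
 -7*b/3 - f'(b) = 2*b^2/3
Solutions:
 f(b) = C1 - 2*b^3/9 - 7*b^2/6


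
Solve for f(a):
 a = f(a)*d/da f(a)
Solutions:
 f(a) = -sqrt(C1 + a^2)
 f(a) = sqrt(C1 + a^2)


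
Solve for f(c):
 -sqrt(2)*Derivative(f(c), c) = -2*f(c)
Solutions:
 f(c) = C1*exp(sqrt(2)*c)


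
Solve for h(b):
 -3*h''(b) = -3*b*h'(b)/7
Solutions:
 h(b) = C1 + C2*erfi(sqrt(14)*b/14)


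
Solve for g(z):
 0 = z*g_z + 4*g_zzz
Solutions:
 g(z) = C1 + Integral(C2*airyai(-2^(1/3)*z/2) + C3*airybi(-2^(1/3)*z/2), z)


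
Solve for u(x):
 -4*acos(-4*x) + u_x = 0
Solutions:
 u(x) = C1 + 4*x*acos(-4*x) + sqrt(1 - 16*x^2)


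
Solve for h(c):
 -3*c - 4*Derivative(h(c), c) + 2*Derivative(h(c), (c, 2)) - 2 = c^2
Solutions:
 h(c) = C1 + C2*exp(2*c) - c^3/12 - c^2/2 - c


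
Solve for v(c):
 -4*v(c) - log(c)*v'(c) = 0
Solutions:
 v(c) = C1*exp(-4*li(c))


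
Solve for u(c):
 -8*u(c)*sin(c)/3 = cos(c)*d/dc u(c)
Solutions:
 u(c) = C1*cos(c)^(8/3)


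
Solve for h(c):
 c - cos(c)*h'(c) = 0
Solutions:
 h(c) = C1 + Integral(c/cos(c), c)


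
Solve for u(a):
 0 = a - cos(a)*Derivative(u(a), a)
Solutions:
 u(a) = C1 + Integral(a/cos(a), a)


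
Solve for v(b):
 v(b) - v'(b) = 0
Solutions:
 v(b) = C1*exp(b)


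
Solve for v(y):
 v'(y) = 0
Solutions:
 v(y) = C1


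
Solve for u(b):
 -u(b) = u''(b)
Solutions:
 u(b) = C1*sin(b) + C2*cos(b)


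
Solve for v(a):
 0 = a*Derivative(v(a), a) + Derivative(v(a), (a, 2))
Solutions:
 v(a) = C1 + C2*erf(sqrt(2)*a/2)


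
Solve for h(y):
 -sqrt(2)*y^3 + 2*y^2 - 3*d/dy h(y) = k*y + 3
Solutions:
 h(y) = C1 - k*y^2/6 - sqrt(2)*y^4/12 + 2*y^3/9 - y


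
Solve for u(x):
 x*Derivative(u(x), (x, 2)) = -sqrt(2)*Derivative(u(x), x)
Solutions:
 u(x) = C1 + C2*x^(1 - sqrt(2))


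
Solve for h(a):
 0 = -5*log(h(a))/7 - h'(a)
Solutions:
 li(h(a)) = C1 - 5*a/7


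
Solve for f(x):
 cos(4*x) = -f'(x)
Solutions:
 f(x) = C1 - sin(4*x)/4


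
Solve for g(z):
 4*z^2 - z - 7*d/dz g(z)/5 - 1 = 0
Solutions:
 g(z) = C1 + 20*z^3/21 - 5*z^2/14 - 5*z/7


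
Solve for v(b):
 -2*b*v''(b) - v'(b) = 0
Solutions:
 v(b) = C1 + C2*sqrt(b)


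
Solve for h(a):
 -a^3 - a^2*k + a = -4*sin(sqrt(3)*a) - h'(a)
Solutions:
 h(a) = C1 + a^4/4 + a^3*k/3 - a^2/2 + 4*sqrt(3)*cos(sqrt(3)*a)/3


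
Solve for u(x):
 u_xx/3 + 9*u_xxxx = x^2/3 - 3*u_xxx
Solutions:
 u(x) = C1 + C2*x + x^4/12 - 3*x^3 + 54*x^2 + (C3*sin(sqrt(3)*x/18) + C4*cos(sqrt(3)*x/18))*exp(-x/6)


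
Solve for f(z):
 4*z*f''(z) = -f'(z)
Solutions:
 f(z) = C1 + C2*z^(3/4)


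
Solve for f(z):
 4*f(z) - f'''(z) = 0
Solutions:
 f(z) = C3*exp(2^(2/3)*z) + (C1*sin(2^(2/3)*sqrt(3)*z/2) + C2*cos(2^(2/3)*sqrt(3)*z/2))*exp(-2^(2/3)*z/2)


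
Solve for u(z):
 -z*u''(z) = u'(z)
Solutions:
 u(z) = C1 + C2*log(z)


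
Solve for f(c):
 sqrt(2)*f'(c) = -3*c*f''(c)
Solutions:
 f(c) = C1 + C2*c^(1 - sqrt(2)/3)


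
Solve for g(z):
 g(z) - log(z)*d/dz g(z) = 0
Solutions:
 g(z) = C1*exp(li(z))


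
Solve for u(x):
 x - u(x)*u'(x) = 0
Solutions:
 u(x) = -sqrt(C1 + x^2)
 u(x) = sqrt(C1 + x^2)


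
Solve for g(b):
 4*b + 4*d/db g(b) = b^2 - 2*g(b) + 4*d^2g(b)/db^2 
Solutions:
 g(b) = C1*exp(b*(1 - sqrt(3))/2) + C2*exp(b*(1 + sqrt(3))/2) + b^2/2 - 4*b + 10


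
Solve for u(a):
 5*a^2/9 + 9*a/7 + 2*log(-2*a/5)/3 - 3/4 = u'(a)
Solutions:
 u(a) = C1 + 5*a^3/27 + 9*a^2/14 + 2*a*log(-a)/3 + a*(-17 - 8*log(5) + 8*log(2))/12


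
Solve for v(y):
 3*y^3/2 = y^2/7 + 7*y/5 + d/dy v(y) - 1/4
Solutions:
 v(y) = C1 + 3*y^4/8 - y^3/21 - 7*y^2/10 + y/4


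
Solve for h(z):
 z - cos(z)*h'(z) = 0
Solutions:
 h(z) = C1 + Integral(z/cos(z), z)


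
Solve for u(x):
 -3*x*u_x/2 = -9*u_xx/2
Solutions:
 u(x) = C1 + C2*erfi(sqrt(6)*x/6)


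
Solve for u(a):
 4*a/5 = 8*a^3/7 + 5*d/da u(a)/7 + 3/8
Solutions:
 u(a) = C1 - 2*a^4/5 + 14*a^2/25 - 21*a/40


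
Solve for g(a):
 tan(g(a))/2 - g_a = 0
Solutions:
 g(a) = pi - asin(C1*exp(a/2))
 g(a) = asin(C1*exp(a/2))


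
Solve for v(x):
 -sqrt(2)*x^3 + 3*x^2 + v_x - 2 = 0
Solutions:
 v(x) = C1 + sqrt(2)*x^4/4 - x^3 + 2*x


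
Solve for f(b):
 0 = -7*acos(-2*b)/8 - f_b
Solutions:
 f(b) = C1 - 7*b*acos(-2*b)/8 - 7*sqrt(1 - 4*b^2)/16


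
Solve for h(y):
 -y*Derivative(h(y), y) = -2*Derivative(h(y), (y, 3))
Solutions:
 h(y) = C1 + Integral(C2*airyai(2^(2/3)*y/2) + C3*airybi(2^(2/3)*y/2), y)


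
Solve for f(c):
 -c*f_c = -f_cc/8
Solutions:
 f(c) = C1 + C2*erfi(2*c)


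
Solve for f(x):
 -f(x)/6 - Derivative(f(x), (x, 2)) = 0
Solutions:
 f(x) = C1*sin(sqrt(6)*x/6) + C2*cos(sqrt(6)*x/6)


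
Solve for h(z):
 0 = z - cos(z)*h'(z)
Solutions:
 h(z) = C1 + Integral(z/cos(z), z)


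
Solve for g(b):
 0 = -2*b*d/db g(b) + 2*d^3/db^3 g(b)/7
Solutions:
 g(b) = C1 + Integral(C2*airyai(7^(1/3)*b) + C3*airybi(7^(1/3)*b), b)


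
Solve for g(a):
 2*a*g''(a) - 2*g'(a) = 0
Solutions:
 g(a) = C1 + C2*a^2


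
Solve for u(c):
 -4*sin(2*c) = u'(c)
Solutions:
 u(c) = C1 + 2*cos(2*c)


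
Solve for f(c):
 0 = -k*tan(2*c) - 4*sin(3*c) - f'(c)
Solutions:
 f(c) = C1 + k*log(cos(2*c))/2 + 4*cos(3*c)/3


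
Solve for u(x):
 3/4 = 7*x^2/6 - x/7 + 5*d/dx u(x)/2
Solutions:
 u(x) = C1 - 7*x^3/45 + x^2/35 + 3*x/10


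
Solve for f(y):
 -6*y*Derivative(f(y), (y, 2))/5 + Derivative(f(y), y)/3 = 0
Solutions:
 f(y) = C1 + C2*y^(23/18)


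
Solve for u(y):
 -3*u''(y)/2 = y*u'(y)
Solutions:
 u(y) = C1 + C2*erf(sqrt(3)*y/3)


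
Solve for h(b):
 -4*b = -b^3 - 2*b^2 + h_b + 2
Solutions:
 h(b) = C1 + b^4/4 + 2*b^3/3 - 2*b^2 - 2*b


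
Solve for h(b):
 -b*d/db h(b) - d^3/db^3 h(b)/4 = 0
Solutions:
 h(b) = C1 + Integral(C2*airyai(-2^(2/3)*b) + C3*airybi(-2^(2/3)*b), b)


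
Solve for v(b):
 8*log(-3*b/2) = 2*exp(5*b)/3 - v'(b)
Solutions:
 v(b) = C1 - 8*b*log(-b) + 8*b*(-log(3) + log(2) + 1) + 2*exp(5*b)/15


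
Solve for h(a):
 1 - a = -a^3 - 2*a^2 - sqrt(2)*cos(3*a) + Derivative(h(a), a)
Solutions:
 h(a) = C1 + a^4/4 + 2*a^3/3 - a^2/2 + a + sqrt(2)*sin(3*a)/3


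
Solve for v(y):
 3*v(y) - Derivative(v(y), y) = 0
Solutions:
 v(y) = C1*exp(3*y)


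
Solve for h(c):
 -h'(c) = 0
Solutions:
 h(c) = C1


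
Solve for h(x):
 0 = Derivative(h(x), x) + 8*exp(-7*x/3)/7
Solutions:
 h(x) = C1 + 24*exp(-7*x/3)/49


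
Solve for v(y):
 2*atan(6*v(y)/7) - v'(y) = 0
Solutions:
 Integral(1/atan(6*_y/7), (_y, v(y))) = C1 + 2*y


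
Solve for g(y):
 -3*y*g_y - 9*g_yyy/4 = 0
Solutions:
 g(y) = C1 + Integral(C2*airyai(-6^(2/3)*y/3) + C3*airybi(-6^(2/3)*y/3), y)


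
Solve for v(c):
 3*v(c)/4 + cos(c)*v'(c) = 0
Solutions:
 v(c) = C1*(sin(c) - 1)^(3/8)/(sin(c) + 1)^(3/8)


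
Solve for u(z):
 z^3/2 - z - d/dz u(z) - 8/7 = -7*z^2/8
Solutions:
 u(z) = C1 + z^4/8 + 7*z^3/24 - z^2/2 - 8*z/7


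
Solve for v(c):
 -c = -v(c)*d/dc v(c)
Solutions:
 v(c) = -sqrt(C1 + c^2)
 v(c) = sqrt(C1 + c^2)


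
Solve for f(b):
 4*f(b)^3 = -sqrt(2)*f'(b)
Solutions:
 f(b) = -sqrt(2)*sqrt(-1/(C1 - 2*sqrt(2)*b))/2
 f(b) = sqrt(2)*sqrt(-1/(C1 - 2*sqrt(2)*b))/2


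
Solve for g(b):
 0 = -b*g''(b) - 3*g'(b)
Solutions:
 g(b) = C1 + C2/b^2


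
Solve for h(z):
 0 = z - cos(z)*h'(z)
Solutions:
 h(z) = C1 + Integral(z/cos(z), z)


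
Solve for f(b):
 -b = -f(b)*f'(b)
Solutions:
 f(b) = -sqrt(C1 + b^2)
 f(b) = sqrt(C1 + b^2)


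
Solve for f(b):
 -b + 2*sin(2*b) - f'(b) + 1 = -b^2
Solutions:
 f(b) = C1 + b^3/3 - b^2/2 + b - cos(2*b)


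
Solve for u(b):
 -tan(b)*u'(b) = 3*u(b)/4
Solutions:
 u(b) = C1/sin(b)^(3/4)


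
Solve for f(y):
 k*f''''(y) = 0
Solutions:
 f(y) = C1 + C2*y + C3*y^2 + C4*y^3


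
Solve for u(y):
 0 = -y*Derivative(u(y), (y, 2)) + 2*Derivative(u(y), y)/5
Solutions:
 u(y) = C1 + C2*y^(7/5)


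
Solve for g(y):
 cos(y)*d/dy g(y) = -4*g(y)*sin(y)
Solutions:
 g(y) = C1*cos(y)^4


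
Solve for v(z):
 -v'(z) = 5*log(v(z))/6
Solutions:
 li(v(z)) = C1 - 5*z/6


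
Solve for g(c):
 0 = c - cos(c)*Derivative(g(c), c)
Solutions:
 g(c) = C1 + Integral(c/cos(c), c)


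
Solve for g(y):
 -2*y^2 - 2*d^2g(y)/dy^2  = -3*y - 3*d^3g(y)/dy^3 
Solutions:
 g(y) = C1 + C2*y + C3*exp(2*y/3) - y^4/12 - y^3/4 - 9*y^2/8


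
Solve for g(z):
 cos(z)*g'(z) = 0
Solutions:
 g(z) = C1


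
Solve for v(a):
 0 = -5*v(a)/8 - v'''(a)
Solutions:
 v(a) = C3*exp(-5^(1/3)*a/2) + (C1*sin(sqrt(3)*5^(1/3)*a/4) + C2*cos(sqrt(3)*5^(1/3)*a/4))*exp(5^(1/3)*a/4)


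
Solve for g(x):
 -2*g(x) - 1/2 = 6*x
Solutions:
 g(x) = -3*x - 1/4


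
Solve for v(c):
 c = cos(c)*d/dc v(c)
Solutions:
 v(c) = C1 + Integral(c/cos(c), c)


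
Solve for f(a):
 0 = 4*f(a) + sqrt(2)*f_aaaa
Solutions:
 f(a) = (C1*sin(2^(7/8)*a/2) + C2*cos(2^(7/8)*a/2))*exp(-2^(7/8)*a/2) + (C3*sin(2^(7/8)*a/2) + C4*cos(2^(7/8)*a/2))*exp(2^(7/8)*a/2)


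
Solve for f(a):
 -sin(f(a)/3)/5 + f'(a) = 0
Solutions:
 -a/5 + 3*log(cos(f(a)/3) - 1)/2 - 3*log(cos(f(a)/3) + 1)/2 = C1


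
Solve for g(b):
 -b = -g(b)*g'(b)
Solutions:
 g(b) = -sqrt(C1 + b^2)
 g(b) = sqrt(C1 + b^2)


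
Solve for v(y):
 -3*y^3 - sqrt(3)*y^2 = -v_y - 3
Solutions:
 v(y) = C1 + 3*y^4/4 + sqrt(3)*y^3/3 - 3*y


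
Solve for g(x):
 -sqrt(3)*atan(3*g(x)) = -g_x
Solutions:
 Integral(1/atan(3*_y), (_y, g(x))) = C1 + sqrt(3)*x


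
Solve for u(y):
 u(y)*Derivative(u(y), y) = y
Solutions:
 u(y) = -sqrt(C1 + y^2)
 u(y) = sqrt(C1 + y^2)


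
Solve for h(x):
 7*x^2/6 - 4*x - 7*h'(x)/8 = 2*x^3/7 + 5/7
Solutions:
 h(x) = C1 - 4*x^4/49 + 4*x^3/9 - 16*x^2/7 - 40*x/49


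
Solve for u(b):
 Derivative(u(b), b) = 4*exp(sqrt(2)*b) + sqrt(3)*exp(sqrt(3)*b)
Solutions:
 u(b) = C1 + 2*sqrt(2)*exp(sqrt(2)*b) + exp(sqrt(3)*b)


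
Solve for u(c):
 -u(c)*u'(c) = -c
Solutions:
 u(c) = -sqrt(C1 + c^2)
 u(c) = sqrt(C1 + c^2)


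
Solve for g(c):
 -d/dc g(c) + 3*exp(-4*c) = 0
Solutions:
 g(c) = C1 - 3*exp(-4*c)/4


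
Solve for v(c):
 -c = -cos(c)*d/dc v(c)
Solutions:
 v(c) = C1 + Integral(c/cos(c), c)


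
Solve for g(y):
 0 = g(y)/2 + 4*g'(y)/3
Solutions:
 g(y) = C1*exp(-3*y/8)


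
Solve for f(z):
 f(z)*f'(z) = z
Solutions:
 f(z) = -sqrt(C1 + z^2)
 f(z) = sqrt(C1 + z^2)


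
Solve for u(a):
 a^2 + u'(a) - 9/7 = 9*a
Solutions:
 u(a) = C1 - a^3/3 + 9*a^2/2 + 9*a/7


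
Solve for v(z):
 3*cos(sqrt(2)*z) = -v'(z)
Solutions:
 v(z) = C1 - 3*sqrt(2)*sin(sqrt(2)*z)/2


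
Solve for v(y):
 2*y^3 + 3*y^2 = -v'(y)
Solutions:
 v(y) = C1 - y^4/2 - y^3


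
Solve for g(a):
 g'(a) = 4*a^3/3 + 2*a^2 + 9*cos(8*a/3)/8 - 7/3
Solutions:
 g(a) = C1 + a^4/3 + 2*a^3/3 - 7*a/3 + 27*sin(8*a/3)/64


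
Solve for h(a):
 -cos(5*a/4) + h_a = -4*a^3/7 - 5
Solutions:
 h(a) = C1 - a^4/7 - 5*a + 4*sin(5*a/4)/5


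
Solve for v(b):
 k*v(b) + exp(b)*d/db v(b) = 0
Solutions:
 v(b) = C1*exp(k*exp(-b))


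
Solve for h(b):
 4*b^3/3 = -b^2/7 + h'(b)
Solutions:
 h(b) = C1 + b^4/3 + b^3/21


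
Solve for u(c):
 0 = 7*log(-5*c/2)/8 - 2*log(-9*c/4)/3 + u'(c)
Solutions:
 u(c) = C1 - 5*c*log(-c)/24 + c*(-21*log(5) - 11*log(2) + 5 + 32*log(3))/24


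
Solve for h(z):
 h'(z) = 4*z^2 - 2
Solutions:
 h(z) = C1 + 4*z^3/3 - 2*z


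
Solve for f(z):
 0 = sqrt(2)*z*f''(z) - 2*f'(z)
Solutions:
 f(z) = C1 + C2*z^(1 + sqrt(2))


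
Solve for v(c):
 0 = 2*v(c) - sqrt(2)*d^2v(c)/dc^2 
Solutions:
 v(c) = C1*exp(-2^(1/4)*c) + C2*exp(2^(1/4)*c)


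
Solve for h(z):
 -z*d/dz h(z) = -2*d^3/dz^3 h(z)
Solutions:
 h(z) = C1 + Integral(C2*airyai(2^(2/3)*z/2) + C3*airybi(2^(2/3)*z/2), z)


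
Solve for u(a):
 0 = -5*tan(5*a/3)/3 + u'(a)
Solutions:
 u(a) = C1 - log(cos(5*a/3))


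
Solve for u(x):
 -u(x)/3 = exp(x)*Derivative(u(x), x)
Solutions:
 u(x) = C1*exp(exp(-x)/3)


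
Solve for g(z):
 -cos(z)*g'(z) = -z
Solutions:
 g(z) = C1 + Integral(z/cos(z), z)


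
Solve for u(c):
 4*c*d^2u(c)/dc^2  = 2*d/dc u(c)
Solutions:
 u(c) = C1 + C2*c^(3/2)


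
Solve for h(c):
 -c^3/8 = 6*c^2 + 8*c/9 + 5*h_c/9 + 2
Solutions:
 h(c) = C1 - 9*c^4/160 - 18*c^3/5 - 4*c^2/5 - 18*c/5


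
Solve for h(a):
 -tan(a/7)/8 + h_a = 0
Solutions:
 h(a) = C1 - 7*log(cos(a/7))/8


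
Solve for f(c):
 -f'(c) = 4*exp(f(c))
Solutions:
 f(c) = log(1/(C1 + 4*c))


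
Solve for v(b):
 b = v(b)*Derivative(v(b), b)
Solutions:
 v(b) = -sqrt(C1 + b^2)
 v(b) = sqrt(C1 + b^2)


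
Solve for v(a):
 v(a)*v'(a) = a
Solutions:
 v(a) = -sqrt(C1 + a^2)
 v(a) = sqrt(C1 + a^2)


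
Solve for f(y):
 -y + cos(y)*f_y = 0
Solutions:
 f(y) = C1 + Integral(y/cos(y), y)


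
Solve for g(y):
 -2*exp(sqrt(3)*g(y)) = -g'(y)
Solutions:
 g(y) = sqrt(3)*(2*log(-1/(C1 + 2*y)) - log(3))/6


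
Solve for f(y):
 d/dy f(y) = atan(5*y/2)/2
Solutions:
 f(y) = C1 + y*atan(5*y/2)/2 - log(25*y^2 + 4)/10


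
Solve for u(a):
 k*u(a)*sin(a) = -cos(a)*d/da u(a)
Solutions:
 u(a) = C1*exp(k*log(cos(a)))


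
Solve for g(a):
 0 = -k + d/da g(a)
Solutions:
 g(a) = C1 + a*k


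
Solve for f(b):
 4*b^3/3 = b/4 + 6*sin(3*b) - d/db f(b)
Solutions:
 f(b) = C1 - b^4/3 + b^2/8 - 2*cos(3*b)


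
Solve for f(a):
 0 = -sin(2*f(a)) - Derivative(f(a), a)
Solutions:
 f(a) = pi - acos((-C1 - exp(4*a))/(C1 - exp(4*a)))/2
 f(a) = acos((-C1 - exp(4*a))/(C1 - exp(4*a)))/2


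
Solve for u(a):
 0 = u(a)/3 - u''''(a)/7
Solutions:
 u(a) = C1*exp(-3^(3/4)*7^(1/4)*a/3) + C2*exp(3^(3/4)*7^(1/4)*a/3) + C3*sin(3^(3/4)*7^(1/4)*a/3) + C4*cos(3^(3/4)*7^(1/4)*a/3)


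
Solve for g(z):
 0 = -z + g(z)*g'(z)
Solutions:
 g(z) = -sqrt(C1 + z^2)
 g(z) = sqrt(C1 + z^2)


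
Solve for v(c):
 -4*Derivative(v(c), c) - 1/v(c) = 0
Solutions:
 v(c) = -sqrt(C1 - 2*c)/2
 v(c) = sqrt(C1 - 2*c)/2


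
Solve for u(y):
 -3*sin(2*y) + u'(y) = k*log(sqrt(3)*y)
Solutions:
 u(y) = C1 + k*y*(log(y) - 1) + k*y*log(3)/2 - 3*cos(2*y)/2


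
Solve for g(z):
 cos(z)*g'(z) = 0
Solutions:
 g(z) = C1


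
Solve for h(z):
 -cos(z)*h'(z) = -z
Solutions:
 h(z) = C1 + Integral(z/cos(z), z)


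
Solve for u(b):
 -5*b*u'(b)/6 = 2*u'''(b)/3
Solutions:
 u(b) = C1 + Integral(C2*airyai(-10^(1/3)*b/2) + C3*airybi(-10^(1/3)*b/2), b)


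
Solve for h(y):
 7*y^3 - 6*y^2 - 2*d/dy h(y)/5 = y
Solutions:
 h(y) = C1 + 35*y^4/8 - 5*y^3 - 5*y^2/4


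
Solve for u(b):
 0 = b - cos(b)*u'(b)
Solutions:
 u(b) = C1 + Integral(b/cos(b), b)


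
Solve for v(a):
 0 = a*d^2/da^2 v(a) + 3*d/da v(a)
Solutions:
 v(a) = C1 + C2/a^2


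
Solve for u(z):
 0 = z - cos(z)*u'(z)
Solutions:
 u(z) = C1 + Integral(z/cos(z), z)


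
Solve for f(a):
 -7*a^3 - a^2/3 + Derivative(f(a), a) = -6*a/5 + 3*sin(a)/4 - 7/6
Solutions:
 f(a) = C1 + 7*a^4/4 + a^3/9 - 3*a^2/5 - 7*a/6 - 3*cos(a)/4


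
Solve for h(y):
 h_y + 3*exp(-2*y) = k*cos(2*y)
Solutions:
 h(y) = C1 + k*sin(2*y)/2 + 3*exp(-2*y)/2


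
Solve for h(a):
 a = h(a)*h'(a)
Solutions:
 h(a) = -sqrt(C1 + a^2)
 h(a) = sqrt(C1 + a^2)


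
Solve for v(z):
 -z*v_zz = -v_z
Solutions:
 v(z) = C1 + C2*z^2


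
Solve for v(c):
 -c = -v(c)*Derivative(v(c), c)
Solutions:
 v(c) = -sqrt(C1 + c^2)
 v(c) = sqrt(C1 + c^2)


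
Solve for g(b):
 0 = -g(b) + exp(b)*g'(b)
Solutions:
 g(b) = C1*exp(-exp(-b))


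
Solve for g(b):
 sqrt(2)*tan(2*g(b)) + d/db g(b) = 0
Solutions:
 g(b) = -asin(C1*exp(-2*sqrt(2)*b))/2 + pi/2
 g(b) = asin(C1*exp(-2*sqrt(2)*b))/2


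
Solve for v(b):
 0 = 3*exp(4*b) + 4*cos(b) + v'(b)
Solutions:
 v(b) = C1 - 3*exp(4*b)/4 - 4*sin(b)


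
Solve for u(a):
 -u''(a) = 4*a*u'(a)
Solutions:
 u(a) = C1 + C2*erf(sqrt(2)*a)


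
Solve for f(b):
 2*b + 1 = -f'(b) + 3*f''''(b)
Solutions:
 f(b) = C1 + C4*exp(3^(2/3)*b/3) - b^2 - b + (C2*sin(3^(1/6)*b/2) + C3*cos(3^(1/6)*b/2))*exp(-3^(2/3)*b/6)


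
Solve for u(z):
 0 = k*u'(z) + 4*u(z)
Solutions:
 u(z) = C1*exp(-4*z/k)


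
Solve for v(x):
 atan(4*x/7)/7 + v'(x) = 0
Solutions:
 v(x) = C1 - x*atan(4*x/7)/7 + log(16*x^2 + 49)/8


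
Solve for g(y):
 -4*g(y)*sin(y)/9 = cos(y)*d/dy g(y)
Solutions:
 g(y) = C1*cos(y)^(4/9)


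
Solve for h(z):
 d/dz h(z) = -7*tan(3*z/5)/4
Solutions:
 h(z) = C1 + 35*log(cos(3*z/5))/12


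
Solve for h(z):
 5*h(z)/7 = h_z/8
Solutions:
 h(z) = C1*exp(40*z/7)


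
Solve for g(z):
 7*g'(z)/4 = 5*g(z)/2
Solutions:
 g(z) = C1*exp(10*z/7)


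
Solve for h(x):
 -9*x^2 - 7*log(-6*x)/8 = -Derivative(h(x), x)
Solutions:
 h(x) = C1 + 3*x^3 + 7*x*log(-x)/8 + 7*x*(-1 + log(6))/8


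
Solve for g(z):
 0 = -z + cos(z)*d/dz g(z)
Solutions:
 g(z) = C1 + Integral(z/cos(z), z)


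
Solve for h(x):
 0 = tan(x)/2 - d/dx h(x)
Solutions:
 h(x) = C1 - log(cos(x))/2


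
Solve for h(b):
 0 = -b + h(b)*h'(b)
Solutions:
 h(b) = -sqrt(C1 + b^2)
 h(b) = sqrt(C1 + b^2)


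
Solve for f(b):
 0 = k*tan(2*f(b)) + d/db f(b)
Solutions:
 f(b) = -asin(C1*exp(-2*b*k))/2 + pi/2
 f(b) = asin(C1*exp(-2*b*k))/2


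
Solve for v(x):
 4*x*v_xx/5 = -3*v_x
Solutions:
 v(x) = C1 + C2/x^(11/4)


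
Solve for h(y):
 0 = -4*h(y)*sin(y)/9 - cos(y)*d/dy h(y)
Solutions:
 h(y) = C1*cos(y)^(4/9)


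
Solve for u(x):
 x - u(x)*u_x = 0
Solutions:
 u(x) = -sqrt(C1 + x^2)
 u(x) = sqrt(C1 + x^2)


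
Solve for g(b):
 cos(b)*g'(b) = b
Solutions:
 g(b) = C1 + Integral(b/cos(b), b)


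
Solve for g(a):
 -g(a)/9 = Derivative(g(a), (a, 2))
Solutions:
 g(a) = C1*sin(a/3) + C2*cos(a/3)


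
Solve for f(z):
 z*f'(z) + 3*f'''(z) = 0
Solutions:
 f(z) = C1 + Integral(C2*airyai(-3^(2/3)*z/3) + C3*airybi(-3^(2/3)*z/3), z)


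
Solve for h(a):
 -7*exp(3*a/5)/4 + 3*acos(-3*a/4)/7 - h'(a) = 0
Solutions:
 h(a) = C1 + 3*a*acos(-3*a/4)/7 + sqrt(16 - 9*a^2)/7 - 35*exp(3*a/5)/12


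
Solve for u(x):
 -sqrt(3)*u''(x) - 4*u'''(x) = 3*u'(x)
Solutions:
 u(x) = C1 + (C2*sin(3*sqrt(5)*x/8) + C3*cos(3*sqrt(5)*x/8))*exp(-sqrt(3)*x/8)


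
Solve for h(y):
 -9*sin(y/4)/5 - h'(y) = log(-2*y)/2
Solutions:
 h(y) = C1 - y*log(-y)/2 - y*log(2)/2 + y/2 + 36*cos(y/4)/5


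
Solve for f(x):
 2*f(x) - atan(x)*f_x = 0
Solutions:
 f(x) = C1*exp(2*Integral(1/atan(x), x))


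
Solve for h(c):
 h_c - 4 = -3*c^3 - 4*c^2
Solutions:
 h(c) = C1 - 3*c^4/4 - 4*c^3/3 + 4*c


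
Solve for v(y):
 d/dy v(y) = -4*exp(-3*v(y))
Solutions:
 v(y) = log(C1 - 12*y)/3
 v(y) = log((-3^(1/3) - 3^(5/6)*I)*(C1 - 4*y)^(1/3)/2)
 v(y) = log((-3^(1/3) + 3^(5/6)*I)*(C1 - 4*y)^(1/3)/2)


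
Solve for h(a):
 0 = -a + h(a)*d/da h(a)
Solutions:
 h(a) = -sqrt(C1 + a^2)
 h(a) = sqrt(C1 + a^2)


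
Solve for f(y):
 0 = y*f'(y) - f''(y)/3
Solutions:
 f(y) = C1 + C2*erfi(sqrt(6)*y/2)


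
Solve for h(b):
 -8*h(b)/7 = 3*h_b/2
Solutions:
 h(b) = C1*exp(-16*b/21)


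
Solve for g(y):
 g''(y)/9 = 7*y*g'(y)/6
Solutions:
 g(y) = C1 + C2*erfi(sqrt(21)*y/2)


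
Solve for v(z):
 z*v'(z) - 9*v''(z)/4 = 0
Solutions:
 v(z) = C1 + C2*erfi(sqrt(2)*z/3)


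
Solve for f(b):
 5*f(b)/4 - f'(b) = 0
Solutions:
 f(b) = C1*exp(5*b/4)


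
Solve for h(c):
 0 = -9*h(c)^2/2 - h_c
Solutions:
 h(c) = 2/(C1 + 9*c)


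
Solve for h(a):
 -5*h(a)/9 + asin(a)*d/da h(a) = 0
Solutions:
 h(a) = C1*exp(5*Integral(1/asin(a), a)/9)


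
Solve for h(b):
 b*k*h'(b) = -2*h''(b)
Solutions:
 h(b) = Piecewise((-sqrt(pi)*C1*erf(b*sqrt(k)/2)/sqrt(k) - C2, (k > 0) | (k < 0)), (-C1*b - C2, True))


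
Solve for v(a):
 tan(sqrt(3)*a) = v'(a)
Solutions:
 v(a) = C1 - sqrt(3)*log(cos(sqrt(3)*a))/3


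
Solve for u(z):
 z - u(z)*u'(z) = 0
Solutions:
 u(z) = -sqrt(C1 + z^2)
 u(z) = sqrt(C1 + z^2)


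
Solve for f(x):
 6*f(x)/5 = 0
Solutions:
 f(x) = 0


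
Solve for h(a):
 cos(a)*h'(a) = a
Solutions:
 h(a) = C1 + Integral(a/cos(a), a)


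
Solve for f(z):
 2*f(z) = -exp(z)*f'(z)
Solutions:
 f(z) = C1*exp(2*exp(-z))


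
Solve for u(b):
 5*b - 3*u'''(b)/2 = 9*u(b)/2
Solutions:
 u(b) = C3*exp(-3^(1/3)*b) + 10*b/9 + (C1*sin(3^(5/6)*b/2) + C2*cos(3^(5/6)*b/2))*exp(3^(1/3)*b/2)


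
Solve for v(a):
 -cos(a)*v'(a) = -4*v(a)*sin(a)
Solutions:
 v(a) = C1/cos(a)^4


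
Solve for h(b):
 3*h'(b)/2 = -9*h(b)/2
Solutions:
 h(b) = C1*exp(-3*b)


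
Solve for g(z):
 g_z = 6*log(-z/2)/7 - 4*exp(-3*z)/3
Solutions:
 g(z) = C1 + 6*z*log(-z)/7 + 6*z*(-1 - log(2))/7 + 4*exp(-3*z)/9


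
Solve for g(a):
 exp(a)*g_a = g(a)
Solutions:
 g(a) = C1*exp(-exp(-a))


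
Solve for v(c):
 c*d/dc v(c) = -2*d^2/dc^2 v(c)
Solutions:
 v(c) = C1 + C2*erf(c/2)


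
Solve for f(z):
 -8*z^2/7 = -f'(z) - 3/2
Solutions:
 f(z) = C1 + 8*z^3/21 - 3*z/2


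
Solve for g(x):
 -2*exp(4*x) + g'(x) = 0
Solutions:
 g(x) = C1 + exp(4*x)/2


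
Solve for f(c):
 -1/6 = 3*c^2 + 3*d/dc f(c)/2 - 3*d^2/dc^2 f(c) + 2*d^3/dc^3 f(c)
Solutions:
 f(c) = C1 - 2*c^3/3 - 4*c^2 - 97*c/9 + (C2*sin(sqrt(3)*c/4) + C3*cos(sqrt(3)*c/4))*exp(3*c/4)


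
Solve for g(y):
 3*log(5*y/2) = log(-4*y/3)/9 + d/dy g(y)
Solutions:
 g(y) = C1 + 26*y*log(y)/9 + y*(-26/9 - 29*log(2)/9 + log(3)/9 + 3*log(5) - I*pi/9)


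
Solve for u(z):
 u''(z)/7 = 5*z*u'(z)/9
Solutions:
 u(z) = C1 + C2*erfi(sqrt(70)*z/6)


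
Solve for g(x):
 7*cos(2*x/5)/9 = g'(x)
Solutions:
 g(x) = C1 + 35*sin(2*x/5)/18


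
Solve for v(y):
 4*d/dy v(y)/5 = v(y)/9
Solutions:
 v(y) = C1*exp(5*y/36)


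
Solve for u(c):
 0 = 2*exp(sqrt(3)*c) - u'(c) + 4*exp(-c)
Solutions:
 u(c) = C1 + 2*sqrt(3)*exp(sqrt(3)*c)/3 - 4*exp(-c)


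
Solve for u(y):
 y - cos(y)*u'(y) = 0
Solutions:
 u(y) = C1 + Integral(y/cos(y), y)


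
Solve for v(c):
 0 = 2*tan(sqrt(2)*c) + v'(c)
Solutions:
 v(c) = C1 + sqrt(2)*log(cos(sqrt(2)*c))


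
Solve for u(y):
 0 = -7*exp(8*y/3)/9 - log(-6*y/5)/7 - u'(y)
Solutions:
 u(y) = C1 - y*log(-y)/7 + y*(-log(6) + 1 + log(5))/7 - 7*exp(8*y/3)/24


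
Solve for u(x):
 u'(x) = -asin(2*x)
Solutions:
 u(x) = C1 - x*asin(2*x) - sqrt(1 - 4*x^2)/2


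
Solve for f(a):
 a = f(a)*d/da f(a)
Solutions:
 f(a) = -sqrt(C1 + a^2)
 f(a) = sqrt(C1 + a^2)


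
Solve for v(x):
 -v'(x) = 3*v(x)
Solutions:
 v(x) = C1*exp(-3*x)


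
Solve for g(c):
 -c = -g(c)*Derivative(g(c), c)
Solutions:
 g(c) = -sqrt(C1 + c^2)
 g(c) = sqrt(C1 + c^2)


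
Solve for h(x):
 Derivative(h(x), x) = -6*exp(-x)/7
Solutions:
 h(x) = C1 + 6*exp(-x)/7


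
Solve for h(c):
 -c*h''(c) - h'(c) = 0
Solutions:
 h(c) = C1 + C2*log(c)


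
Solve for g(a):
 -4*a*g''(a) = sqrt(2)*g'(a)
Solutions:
 g(a) = C1 + C2*a^(1 - sqrt(2)/4)


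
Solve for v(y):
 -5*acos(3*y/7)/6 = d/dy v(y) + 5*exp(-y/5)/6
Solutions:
 v(y) = C1 - 5*y*acos(3*y/7)/6 + 5*sqrt(49 - 9*y^2)/18 + 25*exp(-y/5)/6


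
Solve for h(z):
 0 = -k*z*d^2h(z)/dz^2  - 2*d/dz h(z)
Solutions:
 h(z) = C1 + z^(((re(k) - 2)*re(k) + im(k)^2)/(re(k)^2 + im(k)^2))*(C2*sin(2*log(z)*Abs(im(k))/(re(k)^2 + im(k)^2)) + C3*cos(2*log(z)*im(k)/(re(k)^2 + im(k)^2)))


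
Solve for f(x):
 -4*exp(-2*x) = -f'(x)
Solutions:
 f(x) = C1 - 2*exp(-2*x)


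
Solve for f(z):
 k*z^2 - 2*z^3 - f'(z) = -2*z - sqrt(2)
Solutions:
 f(z) = C1 + k*z^3/3 - z^4/2 + z^2 + sqrt(2)*z


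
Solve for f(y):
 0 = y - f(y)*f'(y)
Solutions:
 f(y) = -sqrt(C1 + y^2)
 f(y) = sqrt(C1 + y^2)


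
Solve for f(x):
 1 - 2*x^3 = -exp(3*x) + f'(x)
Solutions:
 f(x) = C1 - x^4/2 + x + exp(3*x)/3


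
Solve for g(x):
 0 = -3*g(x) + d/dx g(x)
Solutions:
 g(x) = C1*exp(3*x)


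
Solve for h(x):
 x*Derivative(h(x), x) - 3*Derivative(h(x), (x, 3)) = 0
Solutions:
 h(x) = C1 + Integral(C2*airyai(3^(2/3)*x/3) + C3*airybi(3^(2/3)*x/3), x)


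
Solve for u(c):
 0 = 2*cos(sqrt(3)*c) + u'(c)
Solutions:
 u(c) = C1 - 2*sqrt(3)*sin(sqrt(3)*c)/3


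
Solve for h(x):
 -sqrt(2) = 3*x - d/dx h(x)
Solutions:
 h(x) = C1 + 3*x^2/2 + sqrt(2)*x


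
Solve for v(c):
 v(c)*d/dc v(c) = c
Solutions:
 v(c) = -sqrt(C1 + c^2)
 v(c) = sqrt(C1 + c^2)


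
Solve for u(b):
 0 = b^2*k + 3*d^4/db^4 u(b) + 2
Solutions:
 u(b) = C1 + C2*b + C3*b^2 + C4*b^3 - b^6*k/1080 - b^4/36


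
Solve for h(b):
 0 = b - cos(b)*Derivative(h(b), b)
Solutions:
 h(b) = C1 + Integral(b/cos(b), b)


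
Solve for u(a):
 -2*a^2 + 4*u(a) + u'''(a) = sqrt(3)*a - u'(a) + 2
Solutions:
 u(a) = C1*exp(-3^(1/3)*a*(-(18 + sqrt(327))^(1/3) + 3^(1/3)/(18 + sqrt(327))^(1/3))/6)*sin(3^(1/6)*a*(3/(18 + sqrt(327))^(1/3) + 3^(2/3)*(18 + sqrt(327))^(1/3))/6) + C2*exp(-3^(1/3)*a*(-(18 + sqrt(327))^(1/3) + 3^(1/3)/(18 + sqrt(327))^(1/3))/6)*cos(3^(1/6)*a*(3/(18 + sqrt(327))^(1/3) + 3^(2/3)*(18 + sqrt(327))^(1/3))/6) + C3*exp(3^(1/3)*a*(-(18 + sqrt(327))^(1/3) + 3^(1/3)/(18 + sqrt(327))^(1/3))/3) + a^2/2 - a/4 + sqrt(3)*a/4 - sqrt(3)/16 + 9/16


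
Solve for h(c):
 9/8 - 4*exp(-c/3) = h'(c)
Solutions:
 h(c) = C1 + 9*c/8 + 12*exp(-c/3)


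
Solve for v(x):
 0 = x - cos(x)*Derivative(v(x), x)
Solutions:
 v(x) = C1 + Integral(x/cos(x), x)


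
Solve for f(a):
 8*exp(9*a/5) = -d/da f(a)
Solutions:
 f(a) = C1 - 40*exp(9*a/5)/9


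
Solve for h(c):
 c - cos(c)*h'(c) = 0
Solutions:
 h(c) = C1 + Integral(c/cos(c), c)


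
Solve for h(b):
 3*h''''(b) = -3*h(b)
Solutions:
 h(b) = (C1*sin(sqrt(2)*b/2) + C2*cos(sqrt(2)*b/2))*exp(-sqrt(2)*b/2) + (C3*sin(sqrt(2)*b/2) + C4*cos(sqrt(2)*b/2))*exp(sqrt(2)*b/2)


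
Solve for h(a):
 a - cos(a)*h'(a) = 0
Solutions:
 h(a) = C1 + Integral(a/cos(a), a)


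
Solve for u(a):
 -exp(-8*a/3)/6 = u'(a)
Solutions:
 u(a) = C1 + exp(-8*a/3)/16


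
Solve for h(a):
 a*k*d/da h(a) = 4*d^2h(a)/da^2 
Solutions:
 h(a) = Piecewise((-sqrt(2)*sqrt(pi)*C1*erf(sqrt(2)*a*sqrt(-k)/4)/sqrt(-k) - C2, (k > 0) | (k < 0)), (-C1*a - C2, True))


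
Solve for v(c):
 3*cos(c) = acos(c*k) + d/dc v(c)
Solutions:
 v(c) = C1 - Piecewise((c*acos(c*k) - sqrt(-c^2*k^2 + 1)/k, Ne(k, 0)), (pi*c/2, True)) + 3*sin(c)


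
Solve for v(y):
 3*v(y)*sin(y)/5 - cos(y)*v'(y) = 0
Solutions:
 v(y) = C1/cos(y)^(3/5)


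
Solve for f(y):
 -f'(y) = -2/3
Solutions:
 f(y) = C1 + 2*y/3


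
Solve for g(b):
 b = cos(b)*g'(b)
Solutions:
 g(b) = C1 + Integral(b/cos(b), b)


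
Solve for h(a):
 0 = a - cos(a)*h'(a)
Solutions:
 h(a) = C1 + Integral(a/cos(a), a)


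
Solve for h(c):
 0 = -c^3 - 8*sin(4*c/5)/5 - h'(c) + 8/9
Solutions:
 h(c) = C1 - c^4/4 + 8*c/9 + 2*cos(4*c/5)


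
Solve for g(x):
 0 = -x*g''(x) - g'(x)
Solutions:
 g(x) = C1 + C2*log(x)


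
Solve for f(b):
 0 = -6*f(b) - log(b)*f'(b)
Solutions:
 f(b) = C1*exp(-6*li(b))


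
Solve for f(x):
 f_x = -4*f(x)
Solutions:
 f(x) = C1*exp(-4*x)


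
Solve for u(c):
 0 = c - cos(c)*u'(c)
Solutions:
 u(c) = C1 + Integral(c/cos(c), c)


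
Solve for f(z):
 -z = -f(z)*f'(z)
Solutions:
 f(z) = -sqrt(C1 + z^2)
 f(z) = sqrt(C1 + z^2)


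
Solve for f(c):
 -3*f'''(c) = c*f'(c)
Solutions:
 f(c) = C1 + Integral(C2*airyai(-3^(2/3)*c/3) + C3*airybi(-3^(2/3)*c/3), c)


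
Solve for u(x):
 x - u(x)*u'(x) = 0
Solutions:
 u(x) = -sqrt(C1 + x^2)
 u(x) = sqrt(C1 + x^2)


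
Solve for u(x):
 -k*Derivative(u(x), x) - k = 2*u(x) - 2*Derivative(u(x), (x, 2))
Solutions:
 u(x) = C1*exp(x*(k - sqrt(k^2 + 16))/4) + C2*exp(x*(k + sqrt(k^2 + 16))/4) - k/2


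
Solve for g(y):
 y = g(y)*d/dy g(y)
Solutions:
 g(y) = -sqrt(C1 + y^2)
 g(y) = sqrt(C1 + y^2)


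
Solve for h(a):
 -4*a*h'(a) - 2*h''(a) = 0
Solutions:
 h(a) = C1 + C2*erf(a)


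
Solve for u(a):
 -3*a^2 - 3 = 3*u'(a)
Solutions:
 u(a) = C1 - a^3/3 - a


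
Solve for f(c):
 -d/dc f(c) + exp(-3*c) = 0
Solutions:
 f(c) = C1 - exp(-3*c)/3


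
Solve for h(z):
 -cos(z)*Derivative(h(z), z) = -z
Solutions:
 h(z) = C1 + Integral(z/cos(z), z)


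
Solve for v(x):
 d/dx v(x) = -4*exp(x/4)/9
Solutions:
 v(x) = C1 - 16*exp(x/4)/9


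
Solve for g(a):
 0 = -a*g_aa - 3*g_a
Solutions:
 g(a) = C1 + C2/a^2


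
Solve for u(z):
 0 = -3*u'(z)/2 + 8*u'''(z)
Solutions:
 u(z) = C1 + C2*exp(-sqrt(3)*z/4) + C3*exp(sqrt(3)*z/4)


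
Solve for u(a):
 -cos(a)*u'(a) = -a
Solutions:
 u(a) = C1 + Integral(a/cos(a), a)


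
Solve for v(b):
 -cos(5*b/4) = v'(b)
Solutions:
 v(b) = C1 - 4*sin(5*b/4)/5


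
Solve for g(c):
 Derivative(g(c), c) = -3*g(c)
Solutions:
 g(c) = C1*exp(-3*c)


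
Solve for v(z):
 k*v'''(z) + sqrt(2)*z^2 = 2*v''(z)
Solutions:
 v(z) = C1 + C2*z + C3*exp(2*z/k) + sqrt(2)*k^2*z^2/8 + sqrt(2)*k*z^3/12 + sqrt(2)*z^4/24


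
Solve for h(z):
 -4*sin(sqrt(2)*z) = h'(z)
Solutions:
 h(z) = C1 + 2*sqrt(2)*cos(sqrt(2)*z)


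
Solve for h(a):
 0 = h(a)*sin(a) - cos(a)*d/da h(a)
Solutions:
 h(a) = C1/cos(a)


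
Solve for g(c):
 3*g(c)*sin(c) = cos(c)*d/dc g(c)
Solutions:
 g(c) = C1/cos(c)^3


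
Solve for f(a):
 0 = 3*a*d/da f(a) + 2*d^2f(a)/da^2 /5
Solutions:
 f(a) = C1 + C2*erf(sqrt(15)*a/2)


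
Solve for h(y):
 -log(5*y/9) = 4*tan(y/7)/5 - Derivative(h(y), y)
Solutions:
 h(y) = C1 + y*log(y) - 2*y*log(3) - y + y*log(5) - 28*log(cos(y/7))/5


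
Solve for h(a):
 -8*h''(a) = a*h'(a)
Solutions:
 h(a) = C1 + C2*erf(a/4)


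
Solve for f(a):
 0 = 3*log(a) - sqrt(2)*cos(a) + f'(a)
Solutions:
 f(a) = C1 - 3*a*log(a) + 3*a + sqrt(2)*sin(a)


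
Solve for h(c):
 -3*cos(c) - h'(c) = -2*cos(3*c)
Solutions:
 h(c) = C1 - 3*sin(c) + 2*sin(3*c)/3


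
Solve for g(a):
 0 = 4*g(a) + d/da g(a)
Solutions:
 g(a) = C1*exp(-4*a)


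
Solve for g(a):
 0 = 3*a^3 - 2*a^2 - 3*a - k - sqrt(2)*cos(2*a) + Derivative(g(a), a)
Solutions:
 g(a) = C1 - 3*a^4/4 + 2*a^3/3 + 3*a^2/2 + a*k + sqrt(2)*sin(2*a)/2


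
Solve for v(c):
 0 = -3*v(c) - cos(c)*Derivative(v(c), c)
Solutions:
 v(c) = C1*(sin(c) - 1)^(3/2)/(sin(c) + 1)^(3/2)


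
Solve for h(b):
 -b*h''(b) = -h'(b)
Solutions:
 h(b) = C1 + C2*b^2


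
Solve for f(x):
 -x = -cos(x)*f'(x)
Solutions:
 f(x) = C1 + Integral(x/cos(x), x)


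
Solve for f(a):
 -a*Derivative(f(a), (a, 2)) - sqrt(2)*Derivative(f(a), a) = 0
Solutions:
 f(a) = C1 + C2*a^(1 - sqrt(2))


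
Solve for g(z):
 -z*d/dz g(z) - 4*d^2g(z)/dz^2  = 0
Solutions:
 g(z) = C1 + C2*erf(sqrt(2)*z/4)


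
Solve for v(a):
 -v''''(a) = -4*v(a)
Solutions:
 v(a) = C1*exp(-sqrt(2)*a) + C2*exp(sqrt(2)*a) + C3*sin(sqrt(2)*a) + C4*cos(sqrt(2)*a)


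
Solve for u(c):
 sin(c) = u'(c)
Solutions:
 u(c) = C1 - cos(c)


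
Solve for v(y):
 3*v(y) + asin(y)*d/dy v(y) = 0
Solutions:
 v(y) = C1*exp(-3*Integral(1/asin(y), y))


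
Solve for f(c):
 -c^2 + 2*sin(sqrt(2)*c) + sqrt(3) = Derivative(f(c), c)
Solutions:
 f(c) = C1 - c^3/3 + sqrt(3)*c - sqrt(2)*cos(sqrt(2)*c)


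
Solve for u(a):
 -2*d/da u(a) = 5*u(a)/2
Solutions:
 u(a) = C1*exp(-5*a/4)


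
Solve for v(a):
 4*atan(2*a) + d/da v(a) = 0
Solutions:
 v(a) = C1 - 4*a*atan(2*a) + log(4*a^2 + 1)


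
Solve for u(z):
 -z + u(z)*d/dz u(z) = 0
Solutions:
 u(z) = -sqrt(C1 + z^2)
 u(z) = sqrt(C1 + z^2)


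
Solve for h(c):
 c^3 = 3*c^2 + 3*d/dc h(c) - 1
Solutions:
 h(c) = C1 + c^4/12 - c^3/3 + c/3


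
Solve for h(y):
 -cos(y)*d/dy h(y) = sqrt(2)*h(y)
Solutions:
 h(y) = C1*(sin(y) - 1)^(sqrt(2)/2)/(sin(y) + 1)^(sqrt(2)/2)


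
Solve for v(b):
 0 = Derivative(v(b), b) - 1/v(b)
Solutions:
 v(b) = -sqrt(C1 + 2*b)
 v(b) = sqrt(C1 + 2*b)


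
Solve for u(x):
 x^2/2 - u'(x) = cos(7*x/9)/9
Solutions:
 u(x) = C1 + x^3/6 - sin(7*x/9)/7


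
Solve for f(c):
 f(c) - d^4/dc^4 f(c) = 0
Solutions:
 f(c) = C1*exp(-c) + C2*exp(c) + C3*sin(c) + C4*cos(c)


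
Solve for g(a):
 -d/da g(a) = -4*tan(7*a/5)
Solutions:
 g(a) = C1 - 20*log(cos(7*a/5))/7


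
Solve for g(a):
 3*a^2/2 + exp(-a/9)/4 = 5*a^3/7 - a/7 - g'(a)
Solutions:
 g(a) = C1 + 5*a^4/28 - a^3/2 - a^2/14 + 9*exp(-a/9)/4


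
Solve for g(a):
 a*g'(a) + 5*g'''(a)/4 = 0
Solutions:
 g(a) = C1 + Integral(C2*airyai(-10^(2/3)*a/5) + C3*airybi(-10^(2/3)*a/5), a)


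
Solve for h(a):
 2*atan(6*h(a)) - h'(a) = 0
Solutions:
 Integral(1/atan(6*_y), (_y, h(a))) = C1 + 2*a


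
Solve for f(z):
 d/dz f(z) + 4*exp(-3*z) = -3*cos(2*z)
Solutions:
 f(z) = C1 - 3*sin(2*z)/2 + 4*exp(-3*z)/3
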